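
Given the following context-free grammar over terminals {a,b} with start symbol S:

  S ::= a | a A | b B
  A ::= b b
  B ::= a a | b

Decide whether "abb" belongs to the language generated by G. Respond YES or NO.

CNF form of G:
  S -> T0 B | T1 A | a
  A -> T0 T0
  B -> T1 T1 | b
  T0 -> b
  T1 -> a

Fill CYK table bottom-up:
  T[0,0] 'a' = {S,T1}  orig:{S}
  T[1,1] 'b' = {B,T0}  orig:{B}
  T[2,2] 'b' = {B,T0}  orig:{B}
  T[0,1] 'ab' = ∅
  T[1,2] 'bb' = {A,S}
  T[0,2] 'abb' = {S}

S ∈ T[0,2] ⇒ YES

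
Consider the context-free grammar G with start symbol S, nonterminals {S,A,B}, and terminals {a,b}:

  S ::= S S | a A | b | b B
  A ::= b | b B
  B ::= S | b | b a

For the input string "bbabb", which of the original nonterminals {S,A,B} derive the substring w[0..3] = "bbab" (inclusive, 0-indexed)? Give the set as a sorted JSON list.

CNF form of G:
  S -> S S | T0 B | T1 A | b
  A -> T0 B | b
  B -> S S | T0 B | T0 T1 | T1 A | b
  T0 -> b
  T1 -> a

CYK fill (cells [i..j] with 0 ≤ i ≤ j ≤ 3 only):
  cell(0,0) b: {A,B,S,T0}  orig:{A,B,S}
  cell(1,1) b: {A,B,S,T0}  orig:{A,B,S}
  cell(2,2) a: {T1}  orig:{}
  cell(3,3) b: {A,B,S,T0}  orig:{A,B,S}
  cell(0,1) bb: {A,B,S}
  cell(1,2) ba: {B}
  cell(2,3) ab: {B,S}
  cell(0,2) bba: {A,B,S}
  cell(1,3) bab: {A,B,S}
  cell(0,3) bbab: {A,B,S}

Original NTs in T[0,3] deriving "bbab": ["A", "B", "S"]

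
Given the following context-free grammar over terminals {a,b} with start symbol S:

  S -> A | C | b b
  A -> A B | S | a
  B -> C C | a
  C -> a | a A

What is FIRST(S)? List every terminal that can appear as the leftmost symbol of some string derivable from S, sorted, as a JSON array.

Compute FIRST by fixpoint:
iter 1:
  A via A→a: +{a}
  B via B→a: +{a}
  C via C→a: +{a}
  S via S→A: +{a}
  S via S→b b: +{b}
  FIRST[S]={a,b}  FIRST[A]={a}  FIRST[B]={a}  FIRST[C]={a}
iter 2:
  A via A→S: +{b}
  FIRST[S]={a,b}  FIRST[A]={a,b}  FIRST[B]={a}  FIRST[C]={a}
iter 3: (no change)
  FIRST[S]={a,b}  FIRST[A]={a,b}  FIRST[B]={a}  FIRST[C]={a}

FIRST(S) = ["a", "b"]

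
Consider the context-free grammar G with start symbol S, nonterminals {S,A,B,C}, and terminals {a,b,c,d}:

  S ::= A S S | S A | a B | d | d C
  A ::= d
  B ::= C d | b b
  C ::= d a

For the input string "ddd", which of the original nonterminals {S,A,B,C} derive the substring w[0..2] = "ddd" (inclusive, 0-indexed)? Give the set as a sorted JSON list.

Convert to CNF:
  S -> A X3 | S A | T0 C | T2 B | d
  A -> d
  B -> C T0 | T1 T1
  C -> T0 T2
  T0 -> d
  T1 -> b
  T2 -> a
  X3 -> S S

Fill CYK table bottom-up, restricted to cells inside w[0..2]:
  T[0,0] 'd' = {A,S,T0}  orig:{A,S}
  T[1,1] 'd' = {A,S,T0}  orig:{A,S}
  T[2,2] 'd' = {A,S,T0}  orig:{A,S}
  T[0,1] 'dd' = {S,X3}  orig:{S}
  T[1,2] 'dd' = {S,X3}  orig:{S}
  T[0,2] 'ddd' = {S,X3}  orig:{S}

Original NTs in T[0,2] deriving "ddd": ["S"]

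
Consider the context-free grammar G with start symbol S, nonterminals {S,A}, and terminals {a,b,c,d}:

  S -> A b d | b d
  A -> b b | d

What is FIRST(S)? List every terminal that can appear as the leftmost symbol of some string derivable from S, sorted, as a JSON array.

FIRST iteration:
pass 1:
  A via A→b b: +{b}
  A via A→d: +{d}
  S via S→A b d: +{b,d}
  S: {b,d}  A: {b,d}
pass 2: done
  S: {b,d}  A: {b,d}

FIRST(S) = ["b", "d"]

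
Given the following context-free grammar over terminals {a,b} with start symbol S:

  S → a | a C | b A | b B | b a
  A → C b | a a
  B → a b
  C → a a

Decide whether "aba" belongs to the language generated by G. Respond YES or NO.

CNF form of G:
  S -> T0 A | T0 B | T0 T1 | T1 C | a
  A -> C T0 | T1 T1
  B -> T1 T0
  C -> T1 T1
  T0 -> b
  T1 -> a

CYK table (by increasing span):
  [0..0]={S,T1}  "a"  orig:{S}
  [1..1]={T0}  "b"  orig:{}
  [2..2]={S,T1}  "a"  orig:{S}
  [0..1]={B}  "ab"
  [1..2]={S}  "ba"
  [0..2]=∅  "aba"

S ∉ T[0,2] ⇒ NO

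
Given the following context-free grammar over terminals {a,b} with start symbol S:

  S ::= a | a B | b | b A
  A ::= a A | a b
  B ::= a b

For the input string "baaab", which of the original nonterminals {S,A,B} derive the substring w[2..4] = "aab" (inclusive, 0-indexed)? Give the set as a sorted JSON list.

Convert to CNF:
  S -> T0 B | T1 A | a | b
  A -> T0 A | T0 T1
  B -> T0 T1
  T0 -> a
  T1 -> b

Fill CYK table bottom-up — only the sub-triangle for w[2..4]:
  T[2,2] 'a' = {S,T0}  orig:{S}
  T[3,3] 'a' = {S,T0}  orig:{S}
  T[4,4] 'b' = {S,T1}  orig:{S}
  T[2,3] 'aa' = ∅
  T[3,4] 'ab' = {A,B}
  T[2,4] 'aab' = {A,S}

Original NTs in T[2,4] deriving "aab": ["A", "S"]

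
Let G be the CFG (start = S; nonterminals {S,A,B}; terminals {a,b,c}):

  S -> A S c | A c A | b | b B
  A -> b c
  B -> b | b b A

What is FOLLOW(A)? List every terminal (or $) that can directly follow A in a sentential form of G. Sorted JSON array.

FIRST iteration:
[1]
  A via A→b c: +{b}
  B via B→b: +{b}
  S via S→A S c: +{b}
  FIRST(S)={b}  FIRST(A)={b}  FIRST(B)={b}
[2] (stable)
  FIRST(S)={b}  FIRST(A)={b}  FIRST(B)={b}

FOLLOW iteration:
FOLLOW(S) := {$}
[1]
  S→A S c: FOLLOW(A) ⊇ FIRST(S) = {b}; new: +{b}
  S→A S c: FOLLOW(S) ⊇ FIRST(c) = {c}; new: +{c}
  S→A c A: FOLLOW(A) ⊇ FIRST(c) = {c}; new: +{c}
  S→A c A: FOLLOW(A) ⊇ FOLLOW(S) ⊇ {$,c}; new: +{$}
  S→b B: FOLLOW(B) ⊇ FOLLOW(S) ⊇ {$,c}; new: +{$,c}
  FOLLOW(S)={$,c}  FOLLOW(A)={$,b,c}  FOLLOW(B)={$,c}
[2] (stable)
  FOLLOW(S)={$,c}  FOLLOW(A)={$,b,c}  FOLLOW(B)={$,c}

FOLLOW(A) = ["$", "b", "c"]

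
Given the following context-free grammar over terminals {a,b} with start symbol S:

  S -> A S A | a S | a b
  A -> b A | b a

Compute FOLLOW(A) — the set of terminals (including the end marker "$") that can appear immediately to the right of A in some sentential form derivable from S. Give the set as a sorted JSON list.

FIRST iteration:
iter 1:
  A via A→b A: +{b}
  S via S→A S A: +{b}
  S via S→a S: +{a}
  FIRST(S)={a,b}  FIRST(A)={b}
iter 2: — fixpoint
  FIRST(S)={a,b}  FIRST(A)={b}

FOLLOW sets:
seed FOLLOW(S) with $
iter 1:
  S→A S A: FOLLOW(A) ⊇ FIRST(S) = {a,b}; new: +{a,b}
  S→A S A: FOLLOW(S) ⊇ FIRST(A) = {b}; new: +{b}
  S→A S A: FOLLOW(A) ⊇ FOLLOW(S) ⊇ {$,b}; new: +{$}
  FOLLOW[S]={$,b}  FOLLOW[A]={$,a,b}
iter 2: done
  FOLLOW[S]={$,b}  FOLLOW[A]={$,a,b}

FOLLOW(A) = ["$", "a", "b"]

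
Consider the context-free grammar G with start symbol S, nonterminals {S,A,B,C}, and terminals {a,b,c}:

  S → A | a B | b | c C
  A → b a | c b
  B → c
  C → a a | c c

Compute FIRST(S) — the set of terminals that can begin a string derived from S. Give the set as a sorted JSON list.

Compute FIRST by fixpoint:
pass 1:
  A via A→b a: +{b}
  A via A→c b: +{c}
  B via B→c: +{c}
  C via C→a a: +{a}
  C via C→c c: +{c}
  S via S→A: +{b,c}
  S via S→a B: +{a}
  S: {a,b,c}  A: {b,c}  B: {c}  C: {a,c}
pass 2: (stable)
  S: {a,b,c}  A: {b,c}  B: {c}  C: {a,c}

FIRST(S) = ["a", "b", "c"]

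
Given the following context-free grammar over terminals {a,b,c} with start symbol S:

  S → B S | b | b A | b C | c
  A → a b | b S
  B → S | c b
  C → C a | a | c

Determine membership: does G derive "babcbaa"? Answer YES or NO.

CNF form of G:
  S -> B S | T1 A | T1 C | b | c
  A -> T0 T1 | T1 S
  B -> B S | T1 A | T1 C | T2 T1 | b | c
  C -> C T0 | a | c
  T0 -> a
  T1 -> b
  T2 -> c

Fill CYK table bottom-up:
  T[0,0] 'b' = {B,S,T1}  orig:{B,S}
  T[1,1] 'a' = {C,T0}  orig:{C}
  T[2,2] 'b' = {B,S,T1}  orig:{B,S}
  T[3,3] 'c' = {B,C,S,T2}  orig:{B,C,S}
  T[4,4] 'b' = {B,S,T1}  orig:{B,S}
  T[5,5] 'a' = {C,T0}  orig:{C}
  T[6,6] 'a' = {C,T0}  orig:{C}
  T[0,1] 'ba' = {B,S}
  T[1,2] 'ab' = {A}
  T[2,3] 'bc' = {A,B,S}
  T[3,4] 'cb' = {B,S}
  T[4,5] 'ba' = {B,S}
  T[5,6] 'aa' = {C}
  T[0,2] 'bab' = {B,S}
  T[1,3] 'abc' = ∅
  T[2,4] 'bcb' = {A,B,S}
  T[3,5] 'cba' = {B,S}
  T[4,6] 'baa' = {B,S}
  T[0,3] 'babc' = {B,S}
  T[1,4] 'abcb' = ∅
  T[2,5] 'bcba' = {A,B,S}
  T[3,6] 'cbaa' = {B,S}
  T[0,4] 'babcb' = {B,S}
  T[1,5] 'abcba' = ∅
  T[2,6] 'bcbaa' = {A,B,S}
  T[0,5] 'babcba' = {B,S}
  T[1,6] 'abcbaa' = ∅
  T[0,6] 'babcbaa' = {B,S}

S ∈ T[0,6] ⇒ YES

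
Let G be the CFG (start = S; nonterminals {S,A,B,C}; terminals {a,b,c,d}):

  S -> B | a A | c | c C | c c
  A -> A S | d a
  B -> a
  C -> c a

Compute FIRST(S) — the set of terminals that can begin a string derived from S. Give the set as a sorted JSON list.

Compute FIRST by fixpoint:
round 1:
  A via A→d a: +{d}
  B via B→a: +{a}
  C via C→c a: +{c}
  S via S→B: +{a}
  S via S→c: +{c}
  S: {a,c}  A: {d}  B: {a}  C: {c}
round 2: done
  S: {a,c}  A: {d}  B: {a}  C: {c}

FIRST(S) = ["a", "c"]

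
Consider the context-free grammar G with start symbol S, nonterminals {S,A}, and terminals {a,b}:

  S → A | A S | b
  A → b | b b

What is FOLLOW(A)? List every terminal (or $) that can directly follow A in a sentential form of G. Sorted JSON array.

FIRST sets, iterate to fixpoint:
[1]
  A via A→b: +{b}
  S via S→A: +{b}
  FIRST(S)={b}  FIRST(A)={b}
[2] — fixpoint
  FIRST(S)={b}  FIRST(A)={b}

Compute FOLLOW by fixpoint:
initialize: $ ∈ FOLLOW(S)
round 1:
  S→A: FOLLOW(A) ⊇ FOLLOW(S) ⊇ {$}; new: +{$}
  S→A S: FOLLOW(A) ⊇ FIRST(S) = {b}; new: +{b}
  FOLLOW(S)={$}  FOLLOW(A)={$,b}
round 2: (no change)
  FOLLOW(S)={$}  FOLLOW(A)={$,b}

FOLLOW(A) = ["$", "b"]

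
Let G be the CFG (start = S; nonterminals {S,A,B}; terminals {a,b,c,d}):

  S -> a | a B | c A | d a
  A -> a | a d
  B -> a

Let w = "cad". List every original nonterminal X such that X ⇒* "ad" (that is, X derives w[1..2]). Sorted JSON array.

CNF form of G:
  S -> T0 B | T1 T0 | T2 A | a
  A -> T0 T1 | a
  B -> a
  T0 -> a
  T1 -> d
  T2 -> c

CYK fill (cells [i..j] with 1 ≤ i ≤ j ≤ 2 only):
  T[1,1] 'a' = {A,B,S,T0}  orig:{A,B,S}
  T[2,2] 'd' = {T1}  orig:{}
  T[1,2] 'ad' = {A}

Original NTs in T[1,2] deriving "ad": ["A"]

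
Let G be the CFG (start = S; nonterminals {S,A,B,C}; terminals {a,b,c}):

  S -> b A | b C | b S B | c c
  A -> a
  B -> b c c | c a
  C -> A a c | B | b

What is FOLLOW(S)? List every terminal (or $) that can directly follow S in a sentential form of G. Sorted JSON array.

Compute FIRST by fixpoint:
pass 1:
  A via A→a: +{a}
  B via B→b c c: +{b}
  B via B→c a: +{c}
  C via C→A a c: +{a}
  C via C→B: +{b,c}
  S via S→b A: +{b}
  S via S→c c: +{c}
  FIRST[S]={b,c}  FIRST[A]={a}  FIRST[B]={b,c}  FIRST[C]={a,b,c}
pass 2: (no change)
  FIRST[S]={b,c}  FIRST[A]={a}  FIRST[B]={b,c}  FIRST[C]={a,b,c}

Compute FOLLOW by fixpoint:
initialize: $ ∈ FOLLOW(S)
iter 1:
  C→A a c: FOLLOW(A) ⊇ FIRST(a) = {a}; new: +{a}
  S→b A: FOLLOW(A) ⊇ FOLLOW(S) ⊇ {$}; new: +{$}
  S→b C: FOLLOW(C) ⊇ FOLLOW(S) ⊇ {$}; new: +{$}
  S→b S B: FOLLOW(S) ⊇ FIRST(B) = {b,c}; new: +{b,c}
  S→b S B: FOLLOW(B) ⊇ FOLLOW(S) ⊇ {$,b,c}; new: +{$,b,c}
  FOLLOW(S)={$,b,c}  FOLLOW(A)={$,a}  FOLLOW(B)={$,b,c}  FOLLOW(C)={$}
iter 2:
  S→b A: FOLLOW(A) ⊇ FOLLOW(S) ⊇ {$,b,c}; new: +{b,c}
  S→b C: FOLLOW(C) ⊇ FOLLOW(S) ⊇ {$,b,c}; new: +{b,c}
  FOLLOW(S)={$,b,c}  FOLLOW(A)={$,a,b,c}  FOLLOW(B)={$,b,c}  FOLLOW(C)={$,b,c}
iter 3: (no change)
  FOLLOW(S)={$,b,c}  FOLLOW(A)={$,a,b,c}  FOLLOW(B)={$,b,c}  FOLLOW(C)={$,b,c}

FOLLOW(S) = ["$", "b", "c"]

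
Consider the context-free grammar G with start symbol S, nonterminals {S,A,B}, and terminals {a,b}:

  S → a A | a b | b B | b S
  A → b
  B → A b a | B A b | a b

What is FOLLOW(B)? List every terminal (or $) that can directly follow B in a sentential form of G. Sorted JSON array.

FIRST iteration:
round 1:
  A via A→b: +{b}
  B via B→A b a: +{b}
  B via B→a b: +{a}
  S via S→a A: +{a}
  S via S→b B: +{b}
  FIRST(S)={a,b}  FIRST(A)={b}  FIRST(B)={a,b}
round 2: (stable)
  FIRST(S)={a,b}  FIRST(A)={b}  FIRST(B)={a,b}

FOLLOW sets:
FOLLOW(S) := {$}
pass 1:
  B→A b a: FOLLOW(A) ⊇ FIRST(b) = {b}; new: +{b}
  B→B A b: FOLLOW(B) ⊇ FIRST(A) = {b}; new: +{b}
  S→a A: FOLLOW(A) ⊇ FOLLOW(S) ⊇ {$}; new: +{$}
  S→b B: FOLLOW(B) ⊇ FOLLOW(S) ⊇ {$}; new: +{$}
  FOLLOW(S)={$}  FOLLOW(A)={$,b}  FOLLOW(B)={$,b}
pass 2: (no change)
  FOLLOW(S)={$}  FOLLOW(A)={$,b}  FOLLOW(B)={$,b}

FOLLOW(B) = ["$", "b"]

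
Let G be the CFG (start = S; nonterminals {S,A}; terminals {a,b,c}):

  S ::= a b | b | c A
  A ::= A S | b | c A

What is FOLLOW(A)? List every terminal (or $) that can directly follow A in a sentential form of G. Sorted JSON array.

Compute FIRST by fixpoint:
pass 1:
  A via A→b: +{b}
  A via A→c A: +{c}
  S via S→a b: +{a}
  S via S→b: +{b}
  S via S→c A: +{c}
  FIRST(S)={a,b,c}  FIRST(A)={b,c}
pass 2: (no change)
  FIRST(S)={a,b,c}  FIRST(A)={b,c}

FOLLOW iteration:
seed FOLLOW(S) with $
iter 1:
  A→A S: FOLLOW(A) ⊇ FIRST(S) = {a,b,c}; new: +{a,b,c}
  A→A S: FOLLOW(S) ⊇ FOLLOW(A) ⊇ {a,b,c}; new: +{a,b,c}
  S→c A: FOLLOW(A) ⊇ FOLLOW(S) ⊇ {$,a,b,c}; new: +{$}
  FOLLOW[S]={$,a,b,c}  FOLLOW[A]={$,a,b,c}
iter 2: (no change)
  FOLLOW[S]={$,a,b,c}  FOLLOW[A]={$,a,b,c}

FOLLOW(A) = ["$", "a", "b", "c"]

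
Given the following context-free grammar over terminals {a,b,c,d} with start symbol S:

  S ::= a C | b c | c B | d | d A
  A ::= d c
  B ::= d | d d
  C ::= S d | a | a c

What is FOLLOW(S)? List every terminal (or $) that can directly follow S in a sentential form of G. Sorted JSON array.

Compute FIRST by fixpoint:
round 1:
  A via A→d c: +{d}
  B via B→d: +{d}
  C via C→a: +{a}
  S via S→a C: +{a}
  S via S→b c: +{b}
  S via S→c B: +{c}
  S via S→d: +{d}
  FIRST[S]={a,b,c,d}  FIRST[A]={d}  FIRST[B]={d}  FIRST[C]={a}
round 2:
  C via C→S d: +{b,c,d}
  FIRST[S]={a,b,c,d}  FIRST[A]={d}  FIRST[B]={d}  FIRST[C]={a,b,c,d}
round 3: done
  FIRST[S]={a,b,c,d}  FIRST[A]={d}  FIRST[B]={d}  FIRST[C]={a,b,c,d}

FOLLOW iteration:
FOLLOW(S) := {$}
iter 1:
  C→S d: FOLLOW(S) ⊇ FIRST(d) = {d}; new: +{d}
  S→a C: FOLLOW(C) ⊇ FOLLOW(S) ⊇ {$,d}; new: +{$,d}
  S→c B: FOLLOW(B) ⊇ FOLLOW(S) ⊇ {$,d}; new: +{$,d}
  S→d A: FOLLOW(A) ⊇ FOLLOW(S) ⊇ {$,d}; new: +{$,d}
  FOLLOW[S]={$,d}  FOLLOW[A]={$,d}  FOLLOW[B]={$,d}  FOLLOW[C]={$,d}
iter 2: — fixpoint
  FOLLOW[S]={$,d}  FOLLOW[A]={$,d}  FOLLOW[B]={$,d}  FOLLOW[C]={$,d}

FOLLOW(S) = ["$", "d"]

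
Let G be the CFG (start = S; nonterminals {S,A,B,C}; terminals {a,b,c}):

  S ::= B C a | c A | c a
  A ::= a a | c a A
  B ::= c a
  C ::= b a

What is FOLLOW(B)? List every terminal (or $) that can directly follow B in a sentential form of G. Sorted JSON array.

FIRST iteration:
[1]
  A via A→a a: +{a}
  A via A→c a A: +{c}
  B via B→c a: +{c}
  C via C→b a: +{b}
  S via S→B C a: +{c}
  FIRST(S)={c}  FIRST(A)={a,c}  FIRST(B)={c}  FIRST(C)={b}
[2] done
  FIRST(S)={c}  FIRST(A)={a,c}  FIRST(B)={c}  FIRST(C)={b}

FOLLOW iteration:
FOLLOW(S) := {$}
round 1:
  S→B C a: FOLLOW(B) ⊇ FIRST(C) = {b}; new: +{b}
  S→B C a: FOLLOW(C) ⊇ FIRST(a) = {a}; new: +{a}
  S→c A: FOLLOW(A) ⊇ FOLLOW(S) ⊇ {$}; new: +{$}
  FOLLOW[S]={$}  FOLLOW[A]={$}  FOLLOW[B]={b}  FOLLOW[C]={a}
round 2: done
  FOLLOW[S]={$}  FOLLOW[A]={$}  FOLLOW[B]={b}  FOLLOW[C]={a}

FOLLOW(B) = ["b"]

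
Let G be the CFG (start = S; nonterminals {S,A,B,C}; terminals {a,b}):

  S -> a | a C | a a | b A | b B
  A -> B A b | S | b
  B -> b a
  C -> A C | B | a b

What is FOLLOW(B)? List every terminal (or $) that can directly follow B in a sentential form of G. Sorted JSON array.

Compute FIRST by fixpoint:
round 1:
  A via A→b: +{b}
  B via B→b a: +{b}
  C via C→A C: +{b}
  C via C→a b: +{a}
  S via S→a: +{a}
  S via S→b A: +{b}
  FIRST[S]={a,b}  FIRST[A]={b}  FIRST[B]={b}  FIRST[C]={a,b}
round 2:
  A via A→S: +{a}
  FIRST[S]={a,b}  FIRST[A]={a,b}  FIRST[B]={b}  FIRST[C]={a,b}
round 3: done
  FIRST[S]={a,b}  FIRST[A]={a,b}  FIRST[B]={b}  FIRST[C]={a,b}

FOLLOW sets:
initialize: $ ∈ FOLLOW(S)
iter 1:
  A→B A b: FOLLOW(B) ⊇ FIRST(A) = {a,b}; new: +{a,b}
  A→B A b: FOLLOW(A) ⊇ FIRST(b) = {b}; new: +{b}
  A→S: FOLLOW(S) ⊇ FOLLOW(A) ⊇ {b}; new: +{b}
  C→A C: FOLLOW(A) ⊇ FIRST(C) = {a,b}; new: +{a}
  S→a C: FOLLOW(C) ⊇ FOLLOW(S) ⊇ {$,b}; new: +{$,b}
  S→b A: FOLLOW(A) ⊇ FOLLOW(S) ⊇ {$,b}; new: +{$}
  S→b B: FOLLOW(B) ⊇ FOLLOW(S) ⊇ {$,b}; new: +{$}
  FOLLOW[S]={$,b}  FOLLOW[A]={$,a,b}  FOLLOW[B]={$,a,b}  FOLLOW[C]={$,b}
iter 2:
  A→S: FOLLOW(S) ⊇ FOLLOW(A) ⊇ {$,a,b}; new: +{a}
  S→a C: FOLLOW(C) ⊇ FOLLOW(S) ⊇ {$,a,b}; new: +{a}
  FOLLOW[S]={$,a,b}  FOLLOW[A]={$,a,b}  FOLLOW[B]={$,a,b}  FOLLOW[C]={$,a,b}
iter 3: (stable)
  FOLLOW[S]={$,a,b}  FOLLOW[A]={$,a,b}  FOLLOW[B]={$,a,b}  FOLLOW[C]={$,a,b}

FOLLOW(B) = ["$", "a", "b"]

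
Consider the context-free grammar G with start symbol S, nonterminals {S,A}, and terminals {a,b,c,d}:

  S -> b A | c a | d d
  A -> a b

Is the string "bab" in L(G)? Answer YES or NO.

Convert to CNF:
  S -> T1 A | T2 T0 | T3 T3
  A -> T0 T1
  T0 -> a
  T1 -> b
  T2 -> c
  T3 -> d

CYK fill:
  cell(0,0) b: {T1}  orig:{}
  cell(1,1) a: {T0}  orig:{}
  cell(2,2) b: {T1}  orig:{}
  cell(0,1) ba: ∅
  cell(1,2) ab: {A}
  cell(0,2) bab: {S}

S ∈ T[0,2] ⇒ YES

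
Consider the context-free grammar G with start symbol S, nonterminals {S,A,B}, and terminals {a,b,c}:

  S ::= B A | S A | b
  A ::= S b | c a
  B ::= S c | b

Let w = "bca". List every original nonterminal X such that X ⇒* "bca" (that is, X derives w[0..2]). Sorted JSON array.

Convert to CNF:
  S -> B A | S A | b
  A -> S T0 | T1 T2
  B -> S T1 | b
  T0 -> b
  T1 -> c
  T2 -> a

CYK table (by increasing span), restricted to cells inside w[0..2]:
  [0..0]={B,S,T0}  "b"  orig:{B,S}
  [1..1]={T1}  "c"  orig:{}
  [2..2]={T2}  "a"  orig:{}
  [0..1]={B}  "bc"
  [1..2]={A}  "ca"
  [0..2]={S}  "bca"

Original NTs in T[0,2] deriving "bca": ["S"]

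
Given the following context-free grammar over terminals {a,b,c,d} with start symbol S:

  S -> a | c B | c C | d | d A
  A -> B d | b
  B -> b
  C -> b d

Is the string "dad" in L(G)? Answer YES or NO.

Convert to CNF:
  S -> T0 A | T2 B | T2 C | a | d
  A -> B T0 | b
  B -> b
  C -> T1 T0
  T0 -> d
  T1 -> b
  T2 -> c

CYK fill:
  cell(0,0) d: {S,T0}  orig:{S}
  cell(1,1) a: {S}
  cell(2,2) d: {S,T0}  orig:{S}
  cell(0,1) da: ∅
  cell(1,2) ad: ∅
  cell(0,2) dad: ∅

S ∉ T[0,2] ⇒ NO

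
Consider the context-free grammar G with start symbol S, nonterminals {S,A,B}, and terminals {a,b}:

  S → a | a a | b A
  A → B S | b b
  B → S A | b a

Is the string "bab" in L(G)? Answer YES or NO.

Convert to CNF:
  S -> T0 A | T1 T1 | a
  A -> B S | T0 T0
  B -> S A | T0 T1
  T0 -> b
  T1 -> a

CYK fill:
  T[0,0] 'b' = {T0}  orig:{}
  T[1,1] 'a' = {S,T1}  orig:{S}
  T[2,2] 'b' = {T0}  orig:{}
  T[0,1] 'ba' = {B}
  T[1,2] 'ab' = ∅
  T[0,2] 'bab' = ∅

S ∉ T[0,2] ⇒ NO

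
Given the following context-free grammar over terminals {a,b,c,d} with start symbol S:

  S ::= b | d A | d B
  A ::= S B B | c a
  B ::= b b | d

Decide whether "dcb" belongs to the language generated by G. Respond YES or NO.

CNF form of G:
  S -> T3 A | T3 B | b
  A -> S X4 | T0 T1
  B -> T2 T2 | d
  T0 -> c
  T1 -> a
  T2 -> b
  T3 -> d
  X4 -> B B

CYK table (by increasing span):
  [0..0]={B,T3}  "d"  orig:{B}
  [1..1]={T0}  "c"  orig:{}
  [2..2]={S,T2}  "b"  orig:{S}
  [0..1]=∅  "dc"
  [1..2]=∅  "cb"
  [0..2]=∅  "dcb"

S ∉ T[0,2] ⇒ NO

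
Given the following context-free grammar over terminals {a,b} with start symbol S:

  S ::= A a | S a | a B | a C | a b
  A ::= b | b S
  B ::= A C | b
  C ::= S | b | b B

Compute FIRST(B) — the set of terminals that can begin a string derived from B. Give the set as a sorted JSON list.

FIRST iteration:
iter 1:
  A via A→b: +{b}
  B via B→A C: +{b}
  C via C→b: +{b}
  S via S→A a: +{b}
  S via S→a B: +{a}
  FIRST[S]={a,b}  FIRST[A]={b}  FIRST[B]={b}  FIRST[C]={b}
iter 2:
  C via C→S: +{a}
  FIRST[S]={a,b}  FIRST[A]={b}  FIRST[B]={b}  FIRST[C]={a,b}
iter 3: (stable)
  FIRST[S]={a,b}  FIRST[A]={b}  FIRST[B]={b}  FIRST[C]={a,b}

FIRST(B) = ["b"]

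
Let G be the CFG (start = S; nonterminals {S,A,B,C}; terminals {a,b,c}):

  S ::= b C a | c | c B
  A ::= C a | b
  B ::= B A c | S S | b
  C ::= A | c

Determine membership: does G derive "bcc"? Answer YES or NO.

CNF form of G:
  S -> T1 B | T2 X4 | c
  A -> C T0 | b
  B -> B X3 | S S | b
  C -> C T0 | b | c
  T0 -> a
  T1 -> c
  T2 -> b
  X3 -> A T1
  X4 -> C T0

CYK table (by increasing span):
  T[0,0] 'b' = {A,B,C,T2}  orig:{A,B,C}
  T[1,1] 'c' = {C,S,T1}  orig:{C,S}
  T[2,2] 'c' = {C,S,T1}  orig:{C,S}
  T[0,1] 'bc' = {X3}  orig:{}
  T[1,2] 'cc' = {B}
  T[0,2] 'bcc' = ∅

S ∉ T[0,2] ⇒ NO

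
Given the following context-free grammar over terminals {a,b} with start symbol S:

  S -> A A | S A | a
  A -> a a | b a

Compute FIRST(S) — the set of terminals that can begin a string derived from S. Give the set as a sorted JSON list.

FIRST iteration:
[1]
  A via A→a a: +{a}
  A via A→b a: +{b}
  S via S→A A: +{a,b}
  S: {a,b}  A: {a,b}
[2] — fixpoint
  S: {a,b}  A: {a,b}

FIRST(S) = ["a", "b"]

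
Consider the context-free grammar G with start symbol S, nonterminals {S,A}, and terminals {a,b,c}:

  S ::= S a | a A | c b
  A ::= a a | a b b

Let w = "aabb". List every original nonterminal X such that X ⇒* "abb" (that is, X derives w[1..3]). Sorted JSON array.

CNF form of G:
  S -> S T0 | T0 A | T2 T1
  A -> T0 T0 | T0 X3
  T0 -> a
  T1 -> b
  T2 -> c
  X3 -> T1 T1

Fill CYK table bottom-up, restricted to cells inside w[1..3]:
  cell(1,1) a: {T0}  orig:{}
  cell(2,2) b: {T1}  orig:{}
  cell(3,3) b: {T1}  orig:{}
  cell(1,2) ab: ∅
  cell(2,3) bb: {X3}  orig:{}
  cell(1,3) abb: {A}

Original NTs in T[1,3] deriving "abb": ["A"]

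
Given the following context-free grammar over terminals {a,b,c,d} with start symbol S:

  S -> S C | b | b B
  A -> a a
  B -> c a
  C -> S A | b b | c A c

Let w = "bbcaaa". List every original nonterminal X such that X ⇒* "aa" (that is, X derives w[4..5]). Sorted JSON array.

CNF form of G:
  S -> S C | T2 B | b
  A -> T0 T0
  B -> T1 T0
  C -> S A | T1 X3 | T2 T2
  T0 -> a
  T1 -> c
  T2 -> b
  X3 -> A T1

CYK table (by increasing span), restricted to cells inside w[4..5]:
  cell(4,4) a: {T0}  orig:{}
  cell(5,5) a: {T0}  orig:{}
  cell(4,5) aa: {A}

Original NTs in T[4,5] deriving "aa": ["A"]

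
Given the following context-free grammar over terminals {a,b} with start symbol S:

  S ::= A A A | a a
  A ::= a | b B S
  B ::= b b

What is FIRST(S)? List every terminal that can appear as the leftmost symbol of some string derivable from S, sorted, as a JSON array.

FIRST sets, iterate to fixpoint:
iter 1:
  A via A→a: +{a}
  A via A→b B S: +{b}
  B via B→b b: +{b}
  S via S→A A A: +{a,b}
  FIRST(S)={a,b}  FIRST(A)={a,b}  FIRST(B)={b}
iter 2: (no change)
  FIRST(S)={a,b}  FIRST(A)={a,b}  FIRST(B)={b}

FIRST(S) = ["a", "b"]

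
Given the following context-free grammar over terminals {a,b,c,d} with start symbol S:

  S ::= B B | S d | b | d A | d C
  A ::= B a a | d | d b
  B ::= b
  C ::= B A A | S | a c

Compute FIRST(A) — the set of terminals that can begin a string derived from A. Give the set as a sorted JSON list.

FIRST iteration:
round 1:
  A via A→d: +{d}
  B via B→b: +{b}
  C via C→B A A: +{b}
  C via C→a c: +{a}
  S via S→B B: +{b}
  S via S→d A: +{d}
  FIRST(S)={b,d}  FIRST(A)={d}  FIRST(B)={b}  FIRST(C)={a,b}
round 2:
  A via A→B a a: +{b}
  C via C→S: +{d}
  FIRST(S)={b,d}  FIRST(A)={b,d}  FIRST(B)={b}  FIRST(C)={a,b,d}
round 3: done
  FIRST(S)={b,d}  FIRST(A)={b,d}  FIRST(B)={b}  FIRST(C)={a,b,d}

FIRST(A) = ["b", "d"]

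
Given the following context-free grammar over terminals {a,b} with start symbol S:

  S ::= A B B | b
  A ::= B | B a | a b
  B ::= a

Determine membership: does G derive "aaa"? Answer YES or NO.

CNF form of G:
  S -> A X2 | b
  A -> B T0 | T0 T1 | a
  B -> a
  T0 -> a
  T1 -> b
  X2 -> B B

CYK table (by increasing span):
  cell(0,0) a: {A,B,T0}  orig:{A,B}
  cell(1,1) a: {A,B,T0}  orig:{A,B}
  cell(2,2) a: {A,B,T0}  orig:{A,B}
  cell(0,1) aa: {A,X2}  orig:{A}
  cell(1,2) aa: {A,X2}  orig:{A}
  cell(0,2) aaa: {S}

S ∈ T[0,2] ⇒ YES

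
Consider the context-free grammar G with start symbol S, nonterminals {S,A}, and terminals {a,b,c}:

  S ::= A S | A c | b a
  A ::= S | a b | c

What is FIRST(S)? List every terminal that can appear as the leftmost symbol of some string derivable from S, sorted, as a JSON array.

FIRST iteration:
iter 1:
  A via A→a b: +{a}
  A via A→c: +{c}
  S via S→A S: +{a,c}
  S via S→b a: +{b}
  FIRST[S]={a,b,c}  FIRST[A]={a,c}
iter 2:
  A via A→S: +{b}
  FIRST[S]={a,b,c}  FIRST[A]={a,b,c}
iter 3: — fixpoint
  FIRST[S]={a,b,c}  FIRST[A]={a,b,c}

FIRST(S) = ["a", "b", "c"]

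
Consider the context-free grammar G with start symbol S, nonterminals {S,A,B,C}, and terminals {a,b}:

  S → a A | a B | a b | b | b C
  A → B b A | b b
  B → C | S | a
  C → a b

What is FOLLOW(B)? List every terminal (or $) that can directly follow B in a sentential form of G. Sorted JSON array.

FIRST iteration:
[1]
  A via A→b b: +{b}
  B via B→a: +{a}
  C via C→a b: +{a}
  S via S→a A: +{a}
  S via S→b: +{b}
  FIRST(S)={a,b}  FIRST(A)={b}  FIRST(B)={a}  FIRST(C)={a}
[2]
  A via A→B b A: +{a}
  B via B→S: +{b}
  FIRST(S)={a,b}  FIRST(A)={a,b}  FIRST(B)={a,b}  FIRST(C)={a}
[3] (stable)
  FIRST(S)={a,b}  FIRST(A)={a,b}  FIRST(B)={a,b}  FIRST(C)={a}

FOLLOW sets:
seed FOLLOW(S) with $
round 1:
  A→B b A: FOLLOW(B) ⊇ FIRST(b) = {b}; new: +{b}
  B→C: FOLLOW(C) ⊇ FOLLOW(B) ⊇ {b}; new: +{b}
  B→S: FOLLOW(S) ⊇ FOLLOW(B) ⊇ {b}; new: +{b}
  S→a A: FOLLOW(A) ⊇ FOLLOW(S) ⊇ {$,b}; new: +{$,b}
  S→a B: FOLLOW(B) ⊇ FOLLOW(S) ⊇ {$,b}; new: +{$}
  S→b C: FOLLOW(C) ⊇ FOLLOW(S) ⊇ {$,b}; new: +{$}
  S: {$,b}  A: {$,b}  B: {$,b}  C: {$,b}
round 2: (stable)
  S: {$,b}  A: {$,b}  B: {$,b}  C: {$,b}

FOLLOW(B) = ["$", "b"]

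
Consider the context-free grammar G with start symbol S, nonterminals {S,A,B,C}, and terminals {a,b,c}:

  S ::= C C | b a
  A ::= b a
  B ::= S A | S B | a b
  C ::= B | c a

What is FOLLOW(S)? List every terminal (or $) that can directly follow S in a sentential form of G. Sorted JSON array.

FIRST sets, iterate to fixpoint:
[1]
  A via A→b a: +{b}
  B via B→a b: +{a}
  C via C→B: +{a}
  C via C→c a: +{c}
  S via S→C C: +{a,c}
  S via S→b a: +{b}
  S: {a,b,c}  A: {b}  B: {a}  C: {a,c}
[2]
  B via B→S A: +{b,c}
  C via C→B: +{b}
  S: {a,b,c}  A: {b}  B: {a,b,c}  C: {a,b,c}
[3] done
  S: {a,b,c}  A: {b}  B: {a,b,c}  C: {a,b,c}

FOLLOW iteration:
initialize: $ ∈ FOLLOW(S)
pass 1:
  B→S A: FOLLOW(S) ⊇ FIRST(A) = {b}; new: +{b}
  B→S B: FOLLOW(S) ⊇ FIRST(B) = {a,b,c}; new: +{a,c}
  S→C C: FOLLOW(C) ⊇ FIRST(C) = {a,b,c}; new: +{a,b,c}
  S→C C: FOLLOW(C) ⊇ FOLLOW(S) ⊇ {$,a,b,c}; new: +{$}
  FOLLOW(S)={$,a,b,c}  FOLLOW(A)={}  FOLLOW(B)={}  FOLLOW(C)={$,a,b,c}
pass 2:
  C→B: FOLLOW(B) ⊇ FOLLOW(C) ⊇ {$,a,b,c}; new: +{$,a,b,c}
  FOLLOW(S)={$,a,b,c}  FOLLOW(A)={}  FOLLOW(B)={$,a,b,c}  FOLLOW(C)={$,a,b,c}
pass 3:
  B→S A: FOLLOW(A) ⊇ FOLLOW(B) ⊇ {$,a,b,c}; new: +{$,a,b,c}
  FOLLOW(S)={$,a,b,c}  FOLLOW(A)={$,a,b,c}  FOLLOW(B)={$,a,b,c}  FOLLOW(C)={$,a,b,c}
pass 4: (no change)
  FOLLOW(S)={$,a,b,c}  FOLLOW(A)={$,a,b,c}  FOLLOW(B)={$,a,b,c}  FOLLOW(C)={$,a,b,c}

FOLLOW(S) = ["$", "a", "b", "c"]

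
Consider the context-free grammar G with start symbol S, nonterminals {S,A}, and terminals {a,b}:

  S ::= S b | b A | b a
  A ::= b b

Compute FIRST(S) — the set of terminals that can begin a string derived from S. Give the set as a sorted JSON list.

FIRST iteration:
iter 1:
  A via A→b b: +{b}
  S via S→b A: +{b}
  FIRST[S]={b}  FIRST[A]={b}
iter 2: done
  FIRST[S]={b}  FIRST[A]={b}

FIRST(S) = ["b"]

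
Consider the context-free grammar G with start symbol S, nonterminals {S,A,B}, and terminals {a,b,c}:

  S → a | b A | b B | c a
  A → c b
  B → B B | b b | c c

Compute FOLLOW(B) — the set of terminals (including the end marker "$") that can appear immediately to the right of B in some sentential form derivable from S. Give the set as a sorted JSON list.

FIRST iteration:
round 1:
  A via A→c b: +{c}
  B via B→b b: +{b}
  B via B→c c: +{c}
  S via S→a: +{a}
  S via S→b A: +{b}
  S via S→c a: +{c}
  S: {a,b,c}  A: {c}  B: {b,c}
round 2: (stable)
  S: {a,b,c}  A: {c}  B: {b,c}

FOLLOW sets:
initialize: $ ∈ FOLLOW(S)
pass 1:
  B→B B: FOLLOW(B) ⊇ FIRST(B) = {b,c}; new: +{b,c}
  S→b A: FOLLOW(A) ⊇ FOLLOW(S) ⊇ {$}; new: +{$}
  S→b B: FOLLOW(B) ⊇ FOLLOW(S) ⊇ {$}; new: +{$}
  S: {$}  A: {$}  B: {$,b,c}
pass 2: — fixpoint
  S: {$}  A: {$}  B: {$,b,c}

FOLLOW(B) = ["$", "b", "c"]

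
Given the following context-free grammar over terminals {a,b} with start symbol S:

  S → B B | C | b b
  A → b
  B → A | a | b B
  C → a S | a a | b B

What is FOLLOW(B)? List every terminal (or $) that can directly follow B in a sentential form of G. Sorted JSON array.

FIRST sets, iterate to fixpoint:
iter 1:
  A via A→b: +{b}
  B via B→A: +{b}
  B via B→a: +{a}
  C via C→a S: +{a}
  C via C→b B: +{b}
  S via S→B B: +{a,b}
  FIRST(S)={a,b}  FIRST(A)={b}  FIRST(B)={a,b}  FIRST(C)={a,b}
iter 2: (no change)
  FIRST(S)={a,b}  FIRST(A)={b}  FIRST(B)={a,b}  FIRST(C)={a,b}

FOLLOW iteration:
seed FOLLOW(S) with $
iter 1:
  S→B B: FOLLOW(B) ⊇ FIRST(B) = {a,b}; new: +{a,b}
  S→B B: FOLLOW(B) ⊇ FOLLOW(S) ⊇ {$}; new: +{$}
  S→C: FOLLOW(C) ⊇ FOLLOW(S) ⊇ {$}; new: +{$}
  FOLLOW[S]={$}  FOLLOW[A]={}  FOLLOW[B]={$,a,b}  FOLLOW[C]={$}
iter 2:
  B→A: FOLLOW(A) ⊇ FOLLOW(B) ⊇ {$,a,b}; new: +{$,a,b}
  FOLLOW[S]={$}  FOLLOW[A]={$,a,b}  FOLLOW[B]={$,a,b}  FOLLOW[C]={$}
iter 3: (stable)
  FOLLOW[S]={$}  FOLLOW[A]={$,a,b}  FOLLOW[B]={$,a,b}  FOLLOW[C]={$}

FOLLOW(B) = ["$", "a", "b"]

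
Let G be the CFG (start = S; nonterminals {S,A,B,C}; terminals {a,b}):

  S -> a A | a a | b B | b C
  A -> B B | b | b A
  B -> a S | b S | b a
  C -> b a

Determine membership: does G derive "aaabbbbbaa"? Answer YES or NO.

Convert to CNF:
  S -> T0 B | T0 C | T1 A | T1 T1
  A -> B B | T0 A | b
  B -> T0 S | T0 T1 | T1 S
  C -> T0 T1
  T0 -> b
  T1 -> a

CYK table (by increasing span):
  T[0,0] 'a' = {T1}  orig:{}
  T[1,1] 'a' = {T1}  orig:{}
  T[2,2] 'a' = {T1}  orig:{}
  T[3,3] 'b' = {A,T0}  orig:{A}
  T[4,4] 'b' = {A,T0}  orig:{A}
  T[5,5] 'b' = {A,T0}  orig:{A}
  T[6,6] 'b' = {A,T0}  orig:{A}
  T[7,7] 'b' = {A,T0}  orig:{A}
  T[8,8] 'a' = {T1}  orig:{}
  T[9,9] 'a' = {T1}  orig:{}
  T[0,1] 'aa' = {S}
  T[1,2] 'aa' = {S}
  T[2,3] 'ab' = {S}
  T[3,4] 'bb' = {A}
  T[4,5] 'bb' = {A}
  T[5,6] 'bb' = {A}
  T[6,7] 'bb' = {A}
  T[7,8] 'ba' = {B,C}
  T[8,9] 'aa' = {S}
  T[0,2] 'aaa' = {B}
  T[1,3] 'aab' = {B}
  T[2,4] 'abb' = {S}
  T[3,5] 'bbb' = {A}
  T[4,6] 'bbb' = {A}
  T[5,7] 'bbb' = {A}
  T[6,8] 'bba' = {S}
  T[7,9] 'baa' = {B}
  T[0,3] 'aaab' = ∅
  T[1,4] 'aabb' = {B}
  T[2,5] 'abbb' = {S}
  T[3,6] 'bbbb' = {A}
  T[4,7] 'bbbb' = {A}
  T[5,8] 'bbba' = {B}
  T[6,9] 'bbaa' = {S}
  T[0,4] 'aaabb' = ∅
  T[1,5] 'aabbb' = {B}
  T[2,6] 'abbbb' = {S}
  T[3,7] 'bbbbb' = {A}
  T[4,8] 'bbbba' = {S}
  T[5,9] 'bbbaa' = {B}
  T[0,5] 'aaabbb' = ∅
  T[1,6] 'aabbbb' = {B}
  T[2,7] 'abbbbb' = {S}
  T[3,8] 'bbbbba' = {B}
  T[4,9] 'bbbbaa' = {S}
  T[0,6] 'aaabbbb' = ∅
  T[1,7] 'aabbbbb' = {B}
  T[2,8] 'abbbbba' = ∅
  T[3,9] 'bbbbbaa' = {B}
  T[0,7] 'aaabbbbb' = ∅
  T[1,8] 'aabbbbba' = {A}
  T[2,9] 'abbbbbaa' = ∅
  T[0,8] 'aaabbbbba' = {A,S}
  T[1,9] 'aabbbbbaa' = {A}
  T[0,9] 'aaabbbbbaa' = {A,S}

S ∈ T[0,9] ⇒ YES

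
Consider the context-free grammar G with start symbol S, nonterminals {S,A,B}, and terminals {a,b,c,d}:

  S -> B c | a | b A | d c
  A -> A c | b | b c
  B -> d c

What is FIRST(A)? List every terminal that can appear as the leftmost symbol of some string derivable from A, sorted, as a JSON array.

FIRST iteration:
round 1:
  A via A→b: +{b}
  B via B→d c: +{d}
  S via S→B c: +{d}
  S via S→a: +{a}
  S via S→b A: +{b}
  FIRST(S)={a,b,d}  FIRST(A)={b}  FIRST(B)={d}
round 2: done
  FIRST(S)={a,b,d}  FIRST(A)={b}  FIRST(B)={d}

FIRST(A) = ["b"]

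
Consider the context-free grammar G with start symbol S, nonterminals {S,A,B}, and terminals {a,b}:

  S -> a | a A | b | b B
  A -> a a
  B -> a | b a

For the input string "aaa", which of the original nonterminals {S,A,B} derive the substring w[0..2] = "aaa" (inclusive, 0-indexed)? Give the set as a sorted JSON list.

Convert to CNF:
  S -> T0 A | T1 B | a | b
  A -> T0 T0
  B -> T1 T0 | a
  T0 -> a
  T1 -> b

CYK table (by increasing span) (cells [i..j] with 0 ≤ i ≤ j ≤ 2 only):
  [0..0]={B,S,T0}  "a"  orig:{B,S}
  [1..1]={B,S,T0}  "a"  orig:{B,S}
  [2..2]={B,S,T0}  "a"  orig:{B,S}
  [0..1]={A}  "aa"
  [1..2]={A}  "aa"
  [0..2]={S}  "aaa"

Original NTs in T[0,2] deriving "aaa": ["S"]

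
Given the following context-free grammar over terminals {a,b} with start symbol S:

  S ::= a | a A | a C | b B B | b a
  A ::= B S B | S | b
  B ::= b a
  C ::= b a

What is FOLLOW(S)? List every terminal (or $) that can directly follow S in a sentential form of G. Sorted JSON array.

FIRST sets, iterate to fixpoint:
[1]
  A via A→b: +{b}
  B via B→b a: +{b}
  C via C→b a: +{b}
  S via S→a: +{a}
  S via S→b B B: +{b}
  S: {a,b}  A: {b}  B: {b}  C: {b}
[2]
  A via A→S: +{a}
  S: {a,b}  A: {a,b}  B: {b}  C: {b}
[3] (stable)
  S: {a,b}  A: {a,b}  B: {b}  C: {b}

FOLLOW sets:
FOLLOW(S) := {$}
round 1:
  A→B S B: FOLLOW(B) ⊇ FIRST(S) = {a,b}; new: +{a,b}
  A→B S B: FOLLOW(S) ⊇ FIRST(B) = {b}; new: +{b}
  S→a A: FOLLOW(A) ⊇ FOLLOW(S) ⊇ {$,b}; new: +{$,b}
  S→a C: FOLLOW(C) ⊇ FOLLOW(S) ⊇ {$,b}; new: +{$,b}
  S→b B B: FOLLOW(B) ⊇ FOLLOW(S) ⊇ {$,b}; new: +{$}
  FOLLOW[S]={$,b}  FOLLOW[A]={$,b}  FOLLOW[B]={$,a,b}  FOLLOW[C]={$,b}
round 2: — fixpoint
  FOLLOW[S]={$,b}  FOLLOW[A]={$,b}  FOLLOW[B]={$,a,b}  FOLLOW[C]={$,b}

FOLLOW(S) = ["$", "b"]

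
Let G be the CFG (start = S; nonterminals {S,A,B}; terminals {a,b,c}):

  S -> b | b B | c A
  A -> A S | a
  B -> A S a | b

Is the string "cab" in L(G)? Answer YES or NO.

Convert to CNF:
  S -> T1 B | T2 A | b
  A -> A S | a
  B -> A X3 | b
  T0 -> a
  T1 -> b
  T2 -> c
  X3 -> S T0

CYK fill:
  cell(0,0) c: {T2}  orig:{}
  cell(1,1) a: {A,T0}  orig:{A}
  cell(2,2) b: {B,S,T1}  orig:{B,S}
  cell(0,1) ca: {S}
  cell(1,2) ab: {A}
  cell(0,2) cab: {S}

S ∈ T[0,2] ⇒ YES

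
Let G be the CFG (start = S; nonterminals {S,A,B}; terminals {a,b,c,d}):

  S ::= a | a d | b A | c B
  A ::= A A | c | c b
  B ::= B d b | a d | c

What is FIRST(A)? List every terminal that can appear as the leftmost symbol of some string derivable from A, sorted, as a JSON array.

Compute FIRST by fixpoint:
[1]
  A via A→c: +{c}
  B via B→a d: +{a}
  B via B→c: +{c}
  S via S→a: +{a}
  S via S→b A: +{b}
  S via S→c B: +{c}
  S: {a,b,c}  A: {c}  B: {a,c}
[2] (no change)
  S: {a,b,c}  A: {c}  B: {a,c}

FIRST(A) = ["c"]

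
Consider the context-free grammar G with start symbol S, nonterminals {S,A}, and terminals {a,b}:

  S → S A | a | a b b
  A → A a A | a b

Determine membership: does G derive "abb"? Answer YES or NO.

Convert to CNF:
  S -> S A | T0 X3 | a
  A -> A X2 | T0 T1
  T0 -> a
  T1 -> b
  X2 -> T0 A
  X3 -> T1 T1

CYK fill:
  T[0,0] 'a' = {S,T0}  orig:{S}
  T[1,1] 'b' = {T1}  orig:{}
  T[2,2] 'b' = {T1}  orig:{}
  T[0,1] 'ab' = {A}
  T[1,2] 'bb' = {X3}  orig:{}
  T[0,2] 'abb' = {S}

S ∈ T[0,2] ⇒ YES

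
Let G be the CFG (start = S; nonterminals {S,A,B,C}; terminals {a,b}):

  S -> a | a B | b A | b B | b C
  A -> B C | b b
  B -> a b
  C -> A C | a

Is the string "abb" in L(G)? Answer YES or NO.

CNF form of G:
  S -> T0 A | T0 B | T0 C | T1 B | a
  A -> B C | T0 T0
  B -> T1 T0
  C -> A C | a
  T0 -> b
  T1 -> a

Fill CYK table bottom-up:
  T[0,0] 'a' = {C,S,T1}  orig:{C,S}
  T[1,1] 'b' = {T0}  orig:{}
  T[2,2] 'b' = {T0}  orig:{}
  T[0,1] 'ab' = {B}
  T[1,2] 'bb' = {A}
  T[0,2] 'abb' = ∅

S ∉ T[0,2] ⇒ NO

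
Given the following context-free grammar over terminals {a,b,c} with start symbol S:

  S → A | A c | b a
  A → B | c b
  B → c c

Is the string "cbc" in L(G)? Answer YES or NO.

CNF form of G:
  S -> A T0 | T0 T0 | T0 T1 | T1 T2
  A -> T0 T0 | T0 T1
  B -> T0 T0
  T0 -> c
  T1 -> b
  T2 -> a

CYK table (by increasing span):
  cell(0,0) c: {T0}  orig:{}
  cell(1,1) b: {T1}  orig:{}
  cell(2,2) c: {T0}  orig:{}
  cell(0,1) cb: {A,S}
  cell(1,2) bc: ∅
  cell(0,2) cbc: {S}

S ∈ T[0,2] ⇒ YES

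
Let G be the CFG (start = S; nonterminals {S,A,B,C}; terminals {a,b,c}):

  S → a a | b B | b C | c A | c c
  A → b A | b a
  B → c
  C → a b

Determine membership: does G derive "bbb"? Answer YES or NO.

CNF form of G:
  S -> T0 B | T0 C | T1 T1 | T2 A | T2 T2
  A -> T0 A | T0 T1
  B -> c
  C -> T1 T0
  T0 -> b
  T1 -> a
  T2 -> c

CYK fill:
  [0..0]={T0}  "b"  orig:{}
  [1..1]={T0}  "b"  orig:{}
  [2..2]={T0}  "b"  orig:{}
  [0..1]=∅  "bb"
  [1..2]=∅  "bb"
  [0..2]=∅  "bbb"

S ∉ T[0,2] ⇒ NO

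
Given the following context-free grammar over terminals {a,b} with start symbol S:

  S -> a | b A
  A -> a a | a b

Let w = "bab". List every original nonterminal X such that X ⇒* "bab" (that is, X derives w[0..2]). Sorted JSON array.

CNF form of G:
  S -> T1 A | a
  A -> T0 T0 | T0 T1
  T0 -> a
  T1 -> b

CYK table (by increasing span), restricted to cells inside w[0..2]:
  T[0,0] 'b' = {T1}  orig:{}
  T[1,1] 'a' = {S,T0}  orig:{S}
  T[2,2] 'b' = {T1}  orig:{}
  T[0,1] 'ba' = ∅
  T[1,2] 'ab' = {A}
  T[0,2] 'bab' = {S}

Original NTs in T[0,2] deriving "bab": ["S"]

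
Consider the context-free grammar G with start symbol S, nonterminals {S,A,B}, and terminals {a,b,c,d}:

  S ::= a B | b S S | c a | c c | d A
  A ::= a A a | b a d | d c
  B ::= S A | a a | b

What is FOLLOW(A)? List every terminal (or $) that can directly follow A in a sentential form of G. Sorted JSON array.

FIRST iteration:
[1]
  A via A→a A a: +{a}
  A via A→b a d: +{b}
  A via A→d c: +{d}
  B via B→a a: +{a}
  B via B→b: +{b}
  S via S→a B: +{a}
  S via S→b S S: +{b}
  S via S→c a: +{c}
  S via S→d A: +{d}
  FIRST[S]={a,b,c,d}  FIRST[A]={a,b,d}  FIRST[B]={a,b}
[2]
  B via B→S A: +{c,d}
  FIRST[S]={a,b,c,d}  FIRST[A]={a,b,d}  FIRST[B]={a,b,c,d}
[3] — fixpoint
  FIRST[S]={a,b,c,d}  FIRST[A]={a,b,d}  FIRST[B]={a,b,c,d}

FOLLOW iteration:
seed FOLLOW(S) with $
pass 1:
  A→a A a: FOLLOW(A) ⊇ FIRST(a) = {a}; new: +{a}
  B→S A: FOLLOW(S) ⊇ FIRST(A) = {a,b,d}; new: +{a,b,d}
  S→a B: FOLLOW(B) ⊇ FOLLOW(S) ⊇ {$,a,b,d}; new: +{$,a,b,d}
  S→b S S: FOLLOW(S) ⊇ FIRST(S) = {a,b,c,d}; new: +{c}
  S→d A: FOLLOW(A) ⊇ FOLLOW(S) ⊇ {$,a,b,c,d}; new: +{$,b,c,d}
  FOLLOW(S)={$,a,b,c,d}  FOLLOW(A)={$,a,b,c,d}  FOLLOW(B)={$,a,b,d}
pass 2:
  S→a B: FOLLOW(B) ⊇ FOLLOW(S) ⊇ {$,a,b,c,d}; new: +{c}
  FOLLOW(S)={$,a,b,c,d}  FOLLOW(A)={$,a,b,c,d}  FOLLOW(B)={$,a,b,c,d}
pass 3: (stable)
  FOLLOW(S)={$,a,b,c,d}  FOLLOW(A)={$,a,b,c,d}  FOLLOW(B)={$,a,b,c,d}

FOLLOW(A) = ["$", "a", "b", "c", "d"]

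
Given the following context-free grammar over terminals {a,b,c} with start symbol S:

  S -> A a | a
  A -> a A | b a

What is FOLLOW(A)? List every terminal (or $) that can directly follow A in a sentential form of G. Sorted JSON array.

Compute FIRST by fixpoint:
[1]
  A via A→a A: +{a}
  A via A→b a: +{b}
  S via S→A a: +{a,b}
  FIRST[S]={a,b}  FIRST[A]={a,b}
[2] (stable)
  FIRST[S]={a,b}  FIRST[A]={a,b}

FOLLOW sets:
FOLLOW(S) := {$}
[1]
  S→A a: FOLLOW(A) ⊇ FIRST(a) = {a}; new: +{a}
  FOLLOW(S)={$}  FOLLOW(A)={a}
[2] (stable)
  FOLLOW(S)={$}  FOLLOW(A)={a}

FOLLOW(A) = ["a"]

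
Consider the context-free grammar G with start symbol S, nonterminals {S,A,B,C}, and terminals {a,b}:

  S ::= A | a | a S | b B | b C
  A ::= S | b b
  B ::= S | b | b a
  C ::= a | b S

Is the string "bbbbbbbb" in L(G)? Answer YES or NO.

Convert to CNF:
  S -> T0 S | T1 B | T1 C | T1 T1 | a
  A -> T0 S | T1 B | T1 C | T1 T1 | a
  B -> T0 S | T1 B | T1 C | T1 T0 | T1 T1 | a | b
  C -> T1 S | a
  T0 -> a
  T1 -> b

CYK table (by increasing span):
  T[0,0] 'b' = {B,T1}  orig:{B}
  T[1,1] 'b' = {B,T1}  orig:{B}
  T[2,2] 'b' = {B,T1}  orig:{B}
  T[3,3] 'b' = {B,T1}  orig:{B}
  T[4,4] 'b' = {B,T1}  orig:{B}
  T[5,5] 'b' = {B,T1}  orig:{B}
  T[6,6] 'b' = {B,T1}  orig:{B}
  T[7,7] 'b' = {B,T1}  orig:{B}
  T[0,1] 'bb' = {A,B,S}
  T[1,2] 'bb' = {A,B,S}
  T[2,3] 'bb' = {A,B,S}
  T[3,4] 'bb' = {A,B,S}
  T[4,5] 'bb' = {A,B,S}
  T[5,6] 'bb' = {A,B,S}
  T[6,7] 'bb' = {A,B,S}
  T[0,2] 'bbb' = {A,B,C,S}
  T[1,3] 'bbb' = {A,B,C,S}
  T[2,4] 'bbb' = {A,B,C,S}
  T[3,5] 'bbb' = {A,B,C,S}
  T[4,6] 'bbb' = {A,B,C,S}
  T[5,7] 'bbb' = {A,B,C,S}
  T[0,3] 'bbbb' = {A,B,C,S}
  T[1,4] 'bbbb' = {A,B,C,S}
  T[2,5] 'bbbb' = {A,B,C,S}
  T[3,6] 'bbbb' = {A,B,C,S}
  T[4,7] 'bbbb' = {A,B,C,S}
  T[0,4] 'bbbbb' = {A,B,C,S}
  T[1,5] 'bbbbb' = {A,B,C,S}
  T[2,6] 'bbbbb' = {A,B,C,S}
  T[3,7] 'bbbbb' = {A,B,C,S}
  T[0,5] 'bbbbbb' = {A,B,C,S}
  T[1,6] 'bbbbbb' = {A,B,C,S}
  T[2,7] 'bbbbbb' = {A,B,C,S}
  T[0,6] 'bbbbbbb' = {A,B,C,S}
  T[1,7] 'bbbbbbb' = {A,B,C,S}
  T[0,7] 'bbbbbbbb' = {A,B,C,S}

S ∈ T[0,7] ⇒ YES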